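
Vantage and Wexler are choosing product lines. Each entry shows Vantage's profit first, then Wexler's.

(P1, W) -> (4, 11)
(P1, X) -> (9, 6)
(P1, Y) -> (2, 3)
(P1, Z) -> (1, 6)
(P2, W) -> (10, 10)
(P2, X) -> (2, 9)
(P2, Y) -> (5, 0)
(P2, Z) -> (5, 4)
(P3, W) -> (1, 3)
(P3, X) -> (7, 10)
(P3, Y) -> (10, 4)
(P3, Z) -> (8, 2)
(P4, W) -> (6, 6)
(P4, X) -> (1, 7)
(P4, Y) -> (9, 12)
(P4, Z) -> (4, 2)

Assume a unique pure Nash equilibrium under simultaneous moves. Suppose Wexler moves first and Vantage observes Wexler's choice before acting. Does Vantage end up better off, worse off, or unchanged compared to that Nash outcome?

Backward induction with Wexler moving first.
- W → Vantage plays P2 (best of 4, 10, 1, 6); Wexler gets 10.
- X → Vantage plays P1 (best of 9, 2, 7, 1); Wexler gets 6.
- Y → Vantage plays P3 (best of 2, 5, 10, 9); Wexler gets 4.
- Z → Vantage plays P3 (best of 1, 5, 8, 4); Wexler gets 2.
Wexler's induced payoffs are 10, 6, 4, 2, so Wexler commits to W. Subgame-perfect outcome: (P2, W) with payoffs (10, 10).
Now find the simultaneous Nash equilibrium.
Vantage's best replies: W→P2; X→P1; Y→P3; Z→P3.
Wexler's best replies: P1→W; P2→W; P3→X; P4→Y.
Only (P2, W) has each player best-responding; Nash payoffs (10, 10).
Vantage earns 10 sequentially versus 10 at the Nash outcome: unchanged.

unchanged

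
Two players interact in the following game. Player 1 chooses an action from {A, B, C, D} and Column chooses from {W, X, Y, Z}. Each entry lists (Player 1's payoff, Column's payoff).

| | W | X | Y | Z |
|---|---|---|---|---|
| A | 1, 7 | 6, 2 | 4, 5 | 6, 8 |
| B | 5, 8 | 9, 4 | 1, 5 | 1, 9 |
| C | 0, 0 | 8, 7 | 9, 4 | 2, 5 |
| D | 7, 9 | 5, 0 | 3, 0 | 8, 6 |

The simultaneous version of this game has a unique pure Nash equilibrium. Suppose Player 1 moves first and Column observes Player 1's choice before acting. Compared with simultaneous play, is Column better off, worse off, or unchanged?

Solve by backward induction (Player 1 leads).
- A: BR = Z, leader payoff 6.
- B: BR = Z, leader payoff 1.
- C: BR = X, leader payoff 8.
- D: BR = W, leader payoff 7.
Among 6, 1, 8, 7, the best is 8 at C. Subgame-perfect outcome: (C, X) with payoffs (8, 7).
Under simultaneous play:
Player 1's best replies: W→D; X→B; Y→C; Z→D.
Column's best replies: A→Z; B→Z; C→X; D→W.
The unique mutual best reply is (D, W), giving (7, 9).
Column earns 7 sequentially versus 9 at the Nash outcome: worse off.

worse off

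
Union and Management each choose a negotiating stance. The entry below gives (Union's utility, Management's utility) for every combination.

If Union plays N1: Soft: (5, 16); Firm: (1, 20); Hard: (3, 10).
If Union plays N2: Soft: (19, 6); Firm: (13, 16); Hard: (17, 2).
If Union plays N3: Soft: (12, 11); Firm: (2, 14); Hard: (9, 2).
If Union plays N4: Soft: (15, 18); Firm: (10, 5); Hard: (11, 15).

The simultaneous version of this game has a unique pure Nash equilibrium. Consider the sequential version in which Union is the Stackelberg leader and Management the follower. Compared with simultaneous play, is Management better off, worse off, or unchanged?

Management best-responds to each possible Union move:
- N1: Management compares 16, 20, 10 and picks Firm; Union would get 1.
- N2: Management compares 6, 16, 2 and picks Firm; Union would get 13.
- N3: Management compares 11, 14, 2 and picks Firm; Union would get 2.
- N4: Management compares 18, 5, 15 and picks Soft; Union would get 15.
Among 1, 13, 2, 15, the best is 15 at N4. Subgame-perfect outcome: (N4, Soft) with payoffs (15, 18).
For the simultaneous game, intersect best replies.
Union's best replies: Soft→N2; Firm→N2; Hard→N2.
Management's best replies: N1→Firm; N2→Firm; N3→Firm; N4→Soft.
The unique mutual best reply is (N2, Firm), giving (13, 16).
Management earns 18 sequentially versus 16 at the Nash outcome: better off.

better off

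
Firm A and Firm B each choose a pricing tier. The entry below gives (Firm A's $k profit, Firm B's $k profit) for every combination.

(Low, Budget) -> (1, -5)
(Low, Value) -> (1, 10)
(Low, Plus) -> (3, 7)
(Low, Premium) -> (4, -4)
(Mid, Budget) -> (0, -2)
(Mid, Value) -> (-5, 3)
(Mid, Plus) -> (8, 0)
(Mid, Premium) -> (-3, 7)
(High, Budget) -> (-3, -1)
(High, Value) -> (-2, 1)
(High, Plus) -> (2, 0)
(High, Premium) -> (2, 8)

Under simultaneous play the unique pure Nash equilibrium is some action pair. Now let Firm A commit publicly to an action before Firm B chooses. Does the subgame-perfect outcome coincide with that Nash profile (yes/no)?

no

Solve by backward induction (Firm A leads).
- Low: Firm B compares -5, 10, 7, -4 and picks Value; Firm A would get 1.
- Mid: Firm B compares -2, 3, 0, 7 and picks Premium; Firm A would get -3.
- High: Firm B compares -1, 1, 0, 8 and picks Premium; Firm A would get 2.
Maximizing over 1, -3, 2, Firm A chooses High. Subgame-perfect outcome: (High, Premium) with payoffs (2, 8).
Now find the simultaneous Nash equilibrium.
Firm A's best replies: Budget→Low; Value→Low; Plus→Mid; Premium→Low.
Firm B's best replies: Low→Value; Mid→Premium; High→Premium.
Only (Low, Value) has each player best-responding; Nash payoffs (1, 10).
Sequential outcome (High, Premium) differs from the Nash profile (Low, Value).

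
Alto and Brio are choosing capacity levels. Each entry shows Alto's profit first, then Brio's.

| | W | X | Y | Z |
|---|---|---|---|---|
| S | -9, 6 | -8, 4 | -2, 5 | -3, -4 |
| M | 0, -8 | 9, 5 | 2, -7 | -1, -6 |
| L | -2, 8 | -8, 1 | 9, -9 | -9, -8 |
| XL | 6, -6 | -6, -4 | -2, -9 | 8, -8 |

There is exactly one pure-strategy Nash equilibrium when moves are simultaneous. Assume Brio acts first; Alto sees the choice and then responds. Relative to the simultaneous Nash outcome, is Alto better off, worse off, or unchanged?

Work backward from Alto's decision.
- W: BR = XL, leader payoff -6.
- X: BR = M, leader payoff 5.
- Y: BR = L, leader payoff -9.
- Z: BR = XL, leader payoff -8.
Among -6, 5, -9, -8, the best is 5 at X. Subgame-perfect outcome: (M, X) with payoffs (9, 5).
Now find the simultaneous Nash equilibrium.
Alto's best replies: W→XL; X→M; Y→L; Z→XL.
Brio's best replies: S→W; M→X; L→W; XL→X.
Only (M, X) has each player best-responding; Nash payoffs (9, 5).
Alto earns 9 sequentially versus 9 at the Nash outcome: unchanged.

unchanged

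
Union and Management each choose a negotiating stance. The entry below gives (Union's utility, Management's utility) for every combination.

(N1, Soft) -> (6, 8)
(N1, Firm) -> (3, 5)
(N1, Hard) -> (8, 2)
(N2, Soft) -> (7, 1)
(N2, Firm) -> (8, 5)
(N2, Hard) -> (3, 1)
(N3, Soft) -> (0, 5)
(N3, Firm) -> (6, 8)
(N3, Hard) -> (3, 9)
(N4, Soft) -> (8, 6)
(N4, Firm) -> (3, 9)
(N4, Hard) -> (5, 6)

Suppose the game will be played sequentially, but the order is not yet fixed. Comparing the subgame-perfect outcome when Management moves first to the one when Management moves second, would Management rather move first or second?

first

If Union leads: Management's best replies are N1→Soft, N2→Firm, N3→Hard, N4→Firm; Union's induced payoffs 6, 8, 3, 3; outcome (N2, Firm), payoffs (8, 5).
If Management leads: Union's best replies are Soft→N4, Firm→N2, Hard→N1; Management's induced payoffs 6, 5, 2; outcome (N4, Soft), payoffs (8, 6).
Management gets 6 moving first and 5 moving second, so Management prefers to move first.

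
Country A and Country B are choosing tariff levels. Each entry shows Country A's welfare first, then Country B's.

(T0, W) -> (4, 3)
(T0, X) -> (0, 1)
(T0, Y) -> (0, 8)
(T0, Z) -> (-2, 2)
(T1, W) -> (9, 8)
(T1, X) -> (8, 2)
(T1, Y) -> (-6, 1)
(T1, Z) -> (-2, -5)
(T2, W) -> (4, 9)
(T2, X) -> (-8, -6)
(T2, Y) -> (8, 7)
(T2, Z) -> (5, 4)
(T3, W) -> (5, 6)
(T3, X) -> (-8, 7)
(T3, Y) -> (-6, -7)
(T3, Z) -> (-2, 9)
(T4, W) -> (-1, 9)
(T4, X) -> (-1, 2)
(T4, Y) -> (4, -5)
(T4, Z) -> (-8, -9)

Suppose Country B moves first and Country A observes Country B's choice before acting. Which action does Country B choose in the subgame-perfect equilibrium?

Country A best-responds to each possible Country B move:
- W: Country A compares 4, 9, 4, 5, -1 and picks T1; Country B would get 8.
- X: Country A compares 0, 8, -8, -8, -1 and picks T1; Country B would get 2.
- Y: Country A compares 0, -6, 8, -6, 4 and picks T2; Country B would get 7.
- Z: Country A compares -2, -2, 5, -2, -8 and picks T2; Country B would get 4.
Country B's induced payoffs are 8, 2, 7, 4, so Country B commits to W. Subgame-perfect outcome: (T1, W) with payoffs (9, 8).

W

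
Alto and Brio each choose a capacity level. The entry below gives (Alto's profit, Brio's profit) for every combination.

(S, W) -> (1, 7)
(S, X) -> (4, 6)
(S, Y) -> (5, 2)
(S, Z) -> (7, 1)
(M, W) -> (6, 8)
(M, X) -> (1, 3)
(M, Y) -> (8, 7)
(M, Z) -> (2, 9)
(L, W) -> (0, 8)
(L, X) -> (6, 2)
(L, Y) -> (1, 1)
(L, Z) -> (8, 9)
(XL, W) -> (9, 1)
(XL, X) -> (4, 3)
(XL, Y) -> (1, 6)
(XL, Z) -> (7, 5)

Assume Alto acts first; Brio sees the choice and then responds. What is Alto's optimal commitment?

L

Brio best-responds to each possible Alto move:
- S: Brio compares 7, 6, 2, 1 and picks W; Alto would get 1.
- M: Brio compares 8, 3, 7, 9 and picks Z; Alto would get 2.
- L: Brio compares 8, 2, 1, 9 and picks Z; Alto would get 8.
- XL: Brio compares 1, 3, 6, 5 and picks Y; Alto would get 1.
Among 1, 2, 8, 1, the best is 8 at L. Subgame-perfect outcome: (L, Z) with payoffs (8, 9).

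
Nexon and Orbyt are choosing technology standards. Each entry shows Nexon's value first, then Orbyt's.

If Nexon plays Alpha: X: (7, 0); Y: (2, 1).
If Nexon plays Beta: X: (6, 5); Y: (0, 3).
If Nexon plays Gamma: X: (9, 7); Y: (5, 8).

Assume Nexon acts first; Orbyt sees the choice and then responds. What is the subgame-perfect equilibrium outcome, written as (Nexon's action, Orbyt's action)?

Work backward from Orbyt's decision.
- Alpha: Orbyt compares 0, 1 and picks Y; Nexon would get 2.
- Beta: Orbyt compares 5, 3 and picks X; Nexon would get 6.
- Gamma: Orbyt compares 7, 8 and picks Y; Nexon would get 5.
Maximizing over 2, 6, 5, Nexon chooses Beta. Subgame-perfect outcome: (Beta, X) with payoffs (6, 5).

(Beta, X)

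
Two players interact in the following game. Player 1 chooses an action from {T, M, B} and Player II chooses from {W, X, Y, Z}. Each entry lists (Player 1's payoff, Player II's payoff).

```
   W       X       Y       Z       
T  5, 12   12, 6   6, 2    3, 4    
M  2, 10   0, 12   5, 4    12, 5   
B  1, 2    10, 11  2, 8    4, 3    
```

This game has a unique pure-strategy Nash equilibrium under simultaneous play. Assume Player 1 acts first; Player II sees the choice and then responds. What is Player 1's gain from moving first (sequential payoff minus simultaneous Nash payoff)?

Solve by backward induction (Player 1 leads).
- T → Player II plays W (best of 12, 6, 2, 4); Player 1 gets 5.
- M → Player II plays X (best of 10, 12, 4, 5); Player 1 gets 0.
- B → Player II plays X (best of 2, 11, 8, 3); Player 1 gets 10.
Maximizing over 5, 0, 10, Player 1 chooses B. Subgame-perfect outcome: (B, X) with payoffs (10, 11).
For the simultaneous game, intersect best replies.
Player 1's best replies: W→T; X→T; Y→T; Z→M.
Player II's best replies: T→W; M→X; B→X.
Only (T, W) has each player best-responding; Nash payoffs (5, 12).
Player 1's commitment gain: 10 − 5 = 5.

5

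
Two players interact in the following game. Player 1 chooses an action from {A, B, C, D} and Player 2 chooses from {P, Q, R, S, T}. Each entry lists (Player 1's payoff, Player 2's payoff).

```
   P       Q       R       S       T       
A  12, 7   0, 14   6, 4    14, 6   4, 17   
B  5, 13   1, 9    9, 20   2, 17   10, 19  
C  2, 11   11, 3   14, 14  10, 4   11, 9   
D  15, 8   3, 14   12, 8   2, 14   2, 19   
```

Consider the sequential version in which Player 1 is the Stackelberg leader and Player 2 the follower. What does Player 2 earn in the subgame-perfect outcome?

14

Player 2 best-responds to each possible Player 1 move:
- A: BR = T, leader payoff 4.
- B: BR = R, leader payoff 9.
- C: BR = R, leader payoff 14.
- D: BR = T, leader payoff 2.
Maximizing over 4, 9, 14, 2, Player 1 chooses C. Subgame-perfect outcome: (C, R) with payoffs (14, 14).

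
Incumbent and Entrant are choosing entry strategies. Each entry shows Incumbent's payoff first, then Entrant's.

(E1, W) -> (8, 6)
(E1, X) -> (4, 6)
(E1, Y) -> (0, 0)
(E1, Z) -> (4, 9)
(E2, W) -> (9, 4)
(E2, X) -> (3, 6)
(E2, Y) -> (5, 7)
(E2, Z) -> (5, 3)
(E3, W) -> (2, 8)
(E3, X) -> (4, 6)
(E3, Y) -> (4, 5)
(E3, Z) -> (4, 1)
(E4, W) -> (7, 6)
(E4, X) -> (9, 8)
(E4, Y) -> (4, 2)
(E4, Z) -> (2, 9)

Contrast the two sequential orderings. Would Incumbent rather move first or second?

second

If Incumbent leads: Entrant's best replies are E1→Z, E2→Y, E3→W, E4→Z; Incumbent's induced payoffs 4, 5, 2, 2; outcome (E2, Y), payoffs (5, 7).
If Entrant leads: Incumbent's best replies are W→E2, X→E4, Y→E2, Z→E2; Entrant's induced payoffs 4, 8, 7, 3; outcome (E4, X), payoffs (9, 8).
Incumbent gets 5 moving first and 9 moving second, so Incumbent prefers to move second.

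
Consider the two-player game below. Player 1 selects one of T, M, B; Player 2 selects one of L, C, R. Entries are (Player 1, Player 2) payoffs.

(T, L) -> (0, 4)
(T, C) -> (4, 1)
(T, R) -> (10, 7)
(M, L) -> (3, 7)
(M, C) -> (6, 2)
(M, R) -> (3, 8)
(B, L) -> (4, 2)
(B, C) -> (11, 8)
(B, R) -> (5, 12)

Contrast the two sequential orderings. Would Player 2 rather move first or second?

If Player 1 leads: Player 2's best replies are T→R, M→R, B→R; Player 1's induced payoffs 10, 3, 5; outcome (T, R), payoffs (10, 7).
If Player 2 leads: Player 1's best replies are L→B, C→B, R→T; Player 2's induced payoffs 2, 8, 7; outcome (B, C), payoffs (11, 8).
Player 2 gets 8 moving first and 7 moving second, so Player 2 prefers to move first.

first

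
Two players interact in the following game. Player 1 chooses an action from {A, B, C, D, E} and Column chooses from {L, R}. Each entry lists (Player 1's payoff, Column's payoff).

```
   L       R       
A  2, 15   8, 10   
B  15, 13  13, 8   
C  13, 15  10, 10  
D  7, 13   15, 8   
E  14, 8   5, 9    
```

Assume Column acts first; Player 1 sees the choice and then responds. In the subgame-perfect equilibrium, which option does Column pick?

L

Work backward from Player 1's decision.
- L: Player 1 compares 2, 15, 13, 7, 14 and picks B; Column would get 13.
- R: Player 1 compares 8, 13, 10, 15, 5 and picks D; Column would get 8.
Among 13, 8, the best is 13 at L. Subgame-perfect outcome: (B, L) with payoffs (15, 13).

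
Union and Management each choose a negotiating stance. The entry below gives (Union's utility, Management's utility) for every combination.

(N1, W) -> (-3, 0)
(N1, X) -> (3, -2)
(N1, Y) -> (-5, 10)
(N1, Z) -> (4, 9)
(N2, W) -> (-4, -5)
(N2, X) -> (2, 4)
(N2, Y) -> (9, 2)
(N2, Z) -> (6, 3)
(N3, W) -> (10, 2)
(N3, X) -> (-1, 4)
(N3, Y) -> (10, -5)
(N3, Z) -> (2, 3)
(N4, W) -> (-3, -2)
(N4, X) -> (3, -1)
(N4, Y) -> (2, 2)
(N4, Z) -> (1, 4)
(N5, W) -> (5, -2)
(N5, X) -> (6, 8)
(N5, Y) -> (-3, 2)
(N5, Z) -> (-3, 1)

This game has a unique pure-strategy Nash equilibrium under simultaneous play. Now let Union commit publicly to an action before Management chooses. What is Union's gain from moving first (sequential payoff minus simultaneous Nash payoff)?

0

Management best-responds to each possible Union move:
- N1 → Management plays Y (best of 0, -2, 10, 9); Union gets -5.
- N2 → Management plays X (best of -5, 4, 2, 3); Union gets 2.
- N3 → Management plays X (best of 2, 4, -5, 3); Union gets -1.
- N4 → Management plays Z (best of -2, -1, 2, 4); Union gets 1.
- N5 → Management plays X (best of -2, 8, 2, 1); Union gets 6.
Maximizing over -5, 2, -1, 1, 6, Union chooses N5. Subgame-perfect outcome: (N5, X) with payoffs (6, 8).
For the simultaneous game, intersect best replies.
Union's best replies: W→N3; X→N5; Y→N3; Z→N2.
Management's best replies: N1→Y; N2→X; N3→X; N4→Z; N5→X.
Only (N5, X) has each player best-responding; Nash payoffs (6, 8).
Union's commitment gain: 6 − 6 = 0.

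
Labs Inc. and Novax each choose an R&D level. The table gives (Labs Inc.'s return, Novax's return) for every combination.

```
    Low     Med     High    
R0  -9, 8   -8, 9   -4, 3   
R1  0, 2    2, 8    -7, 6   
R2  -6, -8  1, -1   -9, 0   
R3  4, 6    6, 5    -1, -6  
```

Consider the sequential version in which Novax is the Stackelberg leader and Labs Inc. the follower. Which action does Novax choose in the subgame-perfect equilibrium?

Solve by backward induction (Novax leads).
- Low: BR = R3, leader payoff 6.
- Med: BR = R3, leader payoff 5.
- High: BR = R3, leader payoff -6.
Maximizing over 6, 5, -6, Novax chooses Low. Subgame-perfect outcome: (R3, Low) with payoffs (4, 6).

Low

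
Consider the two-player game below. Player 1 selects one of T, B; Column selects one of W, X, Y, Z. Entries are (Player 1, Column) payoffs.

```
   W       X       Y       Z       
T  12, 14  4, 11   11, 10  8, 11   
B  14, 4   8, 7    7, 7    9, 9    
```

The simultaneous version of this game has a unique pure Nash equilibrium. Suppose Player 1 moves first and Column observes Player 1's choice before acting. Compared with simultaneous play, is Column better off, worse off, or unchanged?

Solve by backward induction (Player 1 leads).
- T: Column compares 14, 11, 10, 11 and picks W; Player 1 would get 12.
- B: Column compares 4, 7, 7, 9 and picks Z; Player 1 would get 9.
Among 12, 9, the best is 12 at T. Subgame-perfect outcome: (T, W) with payoffs (12, 14).
Now find the simultaneous Nash equilibrium.
Player 1's best replies: W→B; X→B; Y→T; Z→B.
Column's best replies: T→W; B→Z.
Only (B, Z) has each player best-responding; Nash payoffs (9, 9).
Column earns 14 sequentially versus 9 at the Nash outcome: better off.

better off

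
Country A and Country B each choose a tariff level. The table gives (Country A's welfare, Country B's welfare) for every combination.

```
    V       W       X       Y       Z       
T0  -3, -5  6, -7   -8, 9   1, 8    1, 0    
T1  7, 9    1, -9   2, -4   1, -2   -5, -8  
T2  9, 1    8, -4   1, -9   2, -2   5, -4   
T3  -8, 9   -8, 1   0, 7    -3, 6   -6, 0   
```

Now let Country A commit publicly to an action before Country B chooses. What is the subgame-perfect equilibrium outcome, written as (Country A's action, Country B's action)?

Work backward from Country B's decision.
- T0 → Country B plays X (best of -5, -7, 9, 8, 0); Country A gets -8.
- T1 → Country B plays V (best of 9, -9, -4, -2, -8); Country A gets 7.
- T2 → Country B plays V (best of 1, -4, -9, -2, -4); Country A gets 9.
- T3 → Country B plays V (best of 9, 1, 7, 6, 0); Country A gets -8.
Country A's induced payoffs are -8, 7, 9, -8, so Country A commits to T2. Subgame-perfect outcome: (T2, V) with payoffs (9, 1).

(T2, V)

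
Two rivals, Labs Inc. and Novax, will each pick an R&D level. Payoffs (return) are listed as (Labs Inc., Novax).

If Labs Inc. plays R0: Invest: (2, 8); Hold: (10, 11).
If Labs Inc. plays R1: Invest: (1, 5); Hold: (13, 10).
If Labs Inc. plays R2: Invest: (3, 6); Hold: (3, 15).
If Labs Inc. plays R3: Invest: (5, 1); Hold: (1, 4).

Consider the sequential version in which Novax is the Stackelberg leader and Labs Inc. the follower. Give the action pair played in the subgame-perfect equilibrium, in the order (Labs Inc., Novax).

(R1, Hold)

Solve by backward induction (Novax leads).
- Invest: BR = R3, leader payoff 1.
- Hold: BR = R1, leader payoff 10.
Among 1, 10, the best is 10 at Hold. Subgame-perfect outcome: (R1, Hold) with payoffs (13, 10).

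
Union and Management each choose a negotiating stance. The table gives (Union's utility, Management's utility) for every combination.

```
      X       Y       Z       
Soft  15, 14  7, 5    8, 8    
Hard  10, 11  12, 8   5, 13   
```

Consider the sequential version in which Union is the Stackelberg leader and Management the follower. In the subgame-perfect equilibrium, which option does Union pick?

Solve by backward induction (Union leads).
- Soft → Management plays X (best of 14, 5, 8); Union gets 15.
- Hard → Management plays Z (best of 11, 8, 13); Union gets 5.
Among 15, 5, the best is 15 at Soft. Subgame-perfect outcome: (Soft, X) with payoffs (15, 14).

Soft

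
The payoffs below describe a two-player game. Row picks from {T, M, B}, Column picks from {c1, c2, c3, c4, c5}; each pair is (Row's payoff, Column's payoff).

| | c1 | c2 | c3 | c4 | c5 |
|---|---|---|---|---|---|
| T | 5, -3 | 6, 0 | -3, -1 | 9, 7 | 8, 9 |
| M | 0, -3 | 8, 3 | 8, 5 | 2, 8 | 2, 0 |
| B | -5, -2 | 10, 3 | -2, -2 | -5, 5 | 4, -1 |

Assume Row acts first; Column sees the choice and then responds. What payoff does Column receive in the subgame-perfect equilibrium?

Column best-responds to each possible Row move:
- T → Column plays c5 (best of -3, 0, -1, 7, 9); Row gets 8.
- M → Column plays c4 (best of -3, 3, 5, 8, 0); Row gets 2.
- B → Column plays c4 (best of -2, 3, -2, 5, -1); Row gets -5.
Row's induced payoffs are 8, 2, -5, so Row commits to T. Subgame-perfect outcome: (T, c5) with payoffs (8, 9).

9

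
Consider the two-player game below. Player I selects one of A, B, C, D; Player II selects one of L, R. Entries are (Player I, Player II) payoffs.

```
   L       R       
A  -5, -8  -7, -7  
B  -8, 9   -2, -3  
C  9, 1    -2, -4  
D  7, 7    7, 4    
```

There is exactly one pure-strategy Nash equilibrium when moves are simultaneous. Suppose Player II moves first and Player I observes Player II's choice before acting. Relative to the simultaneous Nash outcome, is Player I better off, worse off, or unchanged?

worse off

Work backward from Player I's decision.
- L: Player I compares -5, -8, 9, 7 and picks C; Player II would get 1.
- R: Player I compares -7, -2, -2, 7 and picks D; Player II would get 4.
Maximizing over 1, 4, Player II chooses R. Subgame-perfect outcome: (D, R) with payoffs (7, 4).
Under simultaneous play:
Player I's best replies: L→C; R→D.
Player II's best replies: A→R; B→L; C→L; D→L.
The unique mutual best reply is (C, L), giving (9, 1).
Player I earns 7 sequentially versus 9 at the Nash outcome: worse off.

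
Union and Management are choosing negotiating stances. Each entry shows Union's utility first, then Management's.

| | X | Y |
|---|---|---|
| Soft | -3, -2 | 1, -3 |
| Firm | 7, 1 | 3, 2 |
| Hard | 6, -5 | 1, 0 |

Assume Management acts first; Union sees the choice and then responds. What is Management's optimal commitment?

Y

Union best-responds to each possible Management move:
- X: Union compares -3, 7, 6 and picks Firm; Management would get 1.
- Y: Union compares 1, 3, 1 and picks Firm; Management would get 2.
Management's induced payoffs are 1, 2, so Management commits to Y. Subgame-perfect outcome: (Firm, Y) with payoffs (3, 2).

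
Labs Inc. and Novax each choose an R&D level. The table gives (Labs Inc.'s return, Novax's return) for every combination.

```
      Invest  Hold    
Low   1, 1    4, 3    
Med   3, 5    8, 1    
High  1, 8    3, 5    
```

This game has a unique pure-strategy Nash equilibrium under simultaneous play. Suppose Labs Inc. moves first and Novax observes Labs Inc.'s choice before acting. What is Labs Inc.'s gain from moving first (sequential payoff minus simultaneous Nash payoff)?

Backward induction with Labs Inc. moving first.
- Low → Novax plays Hold (best of 1, 3); Labs Inc. gets 4.
- Med → Novax plays Invest (best of 5, 1); Labs Inc. gets 3.
- High → Novax plays Invest (best of 8, 5); Labs Inc. gets 1.
Among 4, 3, 1, the best is 4 at Low. Subgame-perfect outcome: (Low, Hold) with payoffs (4, 3).
For the simultaneous game, intersect best replies.
Labs Inc.'s best replies: Invest→Med; Hold→Med.
Novax's best replies: Low→Hold; Med→Invest; High→Invest.
Only (Med, Invest) has each player best-responding; Nash payoffs (3, 5).
Labs Inc.'s commitment gain: 4 − 3 = 1.

1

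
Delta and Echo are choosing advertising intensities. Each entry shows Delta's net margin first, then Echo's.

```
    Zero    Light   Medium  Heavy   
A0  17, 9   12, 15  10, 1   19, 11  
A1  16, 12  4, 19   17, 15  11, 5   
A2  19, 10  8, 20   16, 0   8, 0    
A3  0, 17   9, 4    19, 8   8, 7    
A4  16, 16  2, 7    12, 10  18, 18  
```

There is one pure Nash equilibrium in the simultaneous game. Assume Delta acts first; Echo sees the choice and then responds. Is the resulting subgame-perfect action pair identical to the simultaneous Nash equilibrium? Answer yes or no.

Solve by backward induction (Delta leads).
- A0: BR = Light, leader payoff 12.
- A1: BR = Light, leader payoff 4.
- A2: BR = Light, leader payoff 8.
- A3: BR = Zero, leader payoff 0.
- A4: BR = Heavy, leader payoff 18.
Maximizing over 12, 4, 8, 0, 18, Delta chooses A4. Subgame-perfect outcome: (A4, Heavy) with payoffs (18, 18).
Under simultaneous play:
Delta's best replies: Zero→A2; Light→A0; Medium→A3; Heavy→A0.
Echo's best replies: A0→Light; A1→Light; A2→Light; A3→Zero; A4→Heavy.
Only (A0, Light) has each player best-responding; Nash payoffs (12, 15).
Sequential outcome (A4, Heavy) differs from the Nash profile (A0, Light).

no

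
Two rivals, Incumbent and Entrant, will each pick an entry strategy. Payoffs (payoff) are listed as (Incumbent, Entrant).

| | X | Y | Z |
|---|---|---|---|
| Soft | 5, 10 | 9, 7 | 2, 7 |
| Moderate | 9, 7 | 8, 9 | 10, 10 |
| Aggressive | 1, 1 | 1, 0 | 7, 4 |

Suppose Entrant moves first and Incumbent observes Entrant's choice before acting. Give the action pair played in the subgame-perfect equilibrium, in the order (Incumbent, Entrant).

Work backward from Incumbent's decision.
- X: BR = Moderate, leader payoff 7.
- Y: BR = Soft, leader payoff 7.
- Z: BR = Moderate, leader payoff 10.
Maximizing over 7, 7, 10, Entrant chooses Z. Subgame-perfect outcome: (Moderate, Z) with payoffs (10, 10).

(Moderate, Z)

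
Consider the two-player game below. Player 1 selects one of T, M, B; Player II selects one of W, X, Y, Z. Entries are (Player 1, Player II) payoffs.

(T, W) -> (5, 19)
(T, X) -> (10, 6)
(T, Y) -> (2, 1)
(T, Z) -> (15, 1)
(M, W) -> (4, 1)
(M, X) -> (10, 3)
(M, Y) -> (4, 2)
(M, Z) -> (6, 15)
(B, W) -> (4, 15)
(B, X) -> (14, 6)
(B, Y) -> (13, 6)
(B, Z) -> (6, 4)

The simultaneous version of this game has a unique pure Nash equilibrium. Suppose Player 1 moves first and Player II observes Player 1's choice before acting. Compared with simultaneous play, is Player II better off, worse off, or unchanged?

Player II best-responds to each possible Player 1 move:
- T → Player II plays W (best of 19, 6, 1, 1); Player 1 gets 5.
- M → Player II plays Z (best of 1, 3, 2, 15); Player 1 gets 6.
- B → Player II plays W (best of 15, 6, 6, 4); Player 1 gets 4.
Among 5, 6, 4, the best is 6 at M. Subgame-perfect outcome: (M, Z) with payoffs (6, 15).
Now find the simultaneous Nash equilibrium.
Player 1's best replies: W→T; X→B; Y→B; Z→T.
Player II's best replies: T→W; M→Z; B→W.
Only (T, W) has each player best-responding; Nash payoffs (5, 19).
Player II earns 15 sequentially versus 19 at the Nash outcome: worse off.

worse off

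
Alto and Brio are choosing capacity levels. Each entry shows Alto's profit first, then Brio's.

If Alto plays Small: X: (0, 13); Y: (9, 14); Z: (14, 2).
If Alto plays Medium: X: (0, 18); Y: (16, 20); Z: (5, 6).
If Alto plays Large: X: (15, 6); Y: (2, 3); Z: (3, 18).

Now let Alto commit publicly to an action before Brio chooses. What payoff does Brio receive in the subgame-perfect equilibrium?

20

Solve by backward induction (Alto leads).
- Small: BR = Y, leader payoff 9.
- Medium: BR = Y, leader payoff 16.
- Large: BR = Z, leader payoff 3.
Alto's induced payoffs are 9, 16, 3, so Alto commits to Medium. Subgame-perfect outcome: (Medium, Y) with payoffs (16, 20).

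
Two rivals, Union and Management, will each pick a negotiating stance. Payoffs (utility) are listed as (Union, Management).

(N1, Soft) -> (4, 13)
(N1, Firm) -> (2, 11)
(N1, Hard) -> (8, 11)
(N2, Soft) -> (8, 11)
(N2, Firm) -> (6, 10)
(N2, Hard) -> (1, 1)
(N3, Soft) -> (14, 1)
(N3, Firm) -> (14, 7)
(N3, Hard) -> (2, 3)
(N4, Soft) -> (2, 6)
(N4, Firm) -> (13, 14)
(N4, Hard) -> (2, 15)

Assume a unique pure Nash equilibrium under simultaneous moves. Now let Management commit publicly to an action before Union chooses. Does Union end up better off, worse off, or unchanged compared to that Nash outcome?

worse off

Work backward from Union's decision.
- Soft → Union plays N3 (best of 4, 8, 14, 2); Management gets 1.
- Firm → Union plays N3 (best of 2, 6, 14, 13); Management gets 7.
- Hard → Union plays N1 (best of 8, 1, 2, 2); Management gets 11.
Management's induced payoffs are 1, 7, 11, so Management commits to Hard. Subgame-perfect outcome: (N1, Hard) with payoffs (8, 11).
For the simultaneous game, intersect best replies.
Union's best replies: Soft→N3; Firm→N3; Hard→N1.
Management's best replies: N1→Soft; N2→Soft; N3→Firm; N4→Hard.
The unique mutual best reply is (N3, Firm), giving (14, 7).
Union earns 8 sequentially versus 14 at the Nash outcome: worse off.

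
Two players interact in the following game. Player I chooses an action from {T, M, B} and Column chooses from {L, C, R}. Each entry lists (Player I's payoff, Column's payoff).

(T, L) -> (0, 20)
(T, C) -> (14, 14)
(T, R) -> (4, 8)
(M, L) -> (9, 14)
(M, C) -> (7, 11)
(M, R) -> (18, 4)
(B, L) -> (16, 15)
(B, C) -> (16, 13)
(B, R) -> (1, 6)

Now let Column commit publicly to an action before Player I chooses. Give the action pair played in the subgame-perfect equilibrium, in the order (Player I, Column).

(B, L)

Player I best-responds to each possible Column move:
- L: BR = B, leader payoff 15.
- C: BR = B, leader payoff 13.
- R: BR = M, leader payoff 4.
Column's induced payoffs are 15, 13, 4, so Column commits to L. Subgame-perfect outcome: (B, L) with payoffs (16, 15).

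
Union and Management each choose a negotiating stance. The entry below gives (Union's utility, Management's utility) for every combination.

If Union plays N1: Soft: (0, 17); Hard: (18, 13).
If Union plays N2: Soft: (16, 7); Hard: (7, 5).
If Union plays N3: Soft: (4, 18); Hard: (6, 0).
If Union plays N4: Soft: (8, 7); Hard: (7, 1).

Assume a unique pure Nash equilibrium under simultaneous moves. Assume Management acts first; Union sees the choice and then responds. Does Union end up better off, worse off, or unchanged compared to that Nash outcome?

better off

Backward induction with Management moving first.
- Soft → Union plays N2 (best of 0, 16, 4, 8); Management gets 7.
- Hard → Union plays N1 (best of 18, 7, 6, 7); Management gets 13.
Among 7, 13, the best is 13 at Hard. Subgame-perfect outcome: (N1, Hard) with payoffs (18, 13).
For the simultaneous game, intersect best replies.
Union's best replies: Soft→N2; Hard→N1.
Management's best replies: N1→Soft; N2→Soft; N3→Soft; N4→Soft.
The unique mutual best reply is (N2, Soft), giving (16, 7).
Union earns 18 sequentially versus 16 at the Nash outcome: better off.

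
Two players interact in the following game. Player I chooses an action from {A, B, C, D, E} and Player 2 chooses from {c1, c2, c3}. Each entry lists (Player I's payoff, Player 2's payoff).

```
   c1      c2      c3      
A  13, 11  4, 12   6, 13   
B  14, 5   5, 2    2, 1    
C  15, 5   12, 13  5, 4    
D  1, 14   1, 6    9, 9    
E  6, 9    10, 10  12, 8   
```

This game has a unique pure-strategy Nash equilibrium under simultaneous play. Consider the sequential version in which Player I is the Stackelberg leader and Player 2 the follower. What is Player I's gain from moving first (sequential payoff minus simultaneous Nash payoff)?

Solve by backward induction (Player I leads).
- A: Player 2 compares 11, 12, 13 and picks c3; Player I would get 6.
- B: Player 2 compares 5, 2, 1 and picks c1; Player I would get 14.
- C: Player 2 compares 5, 13, 4 and picks c2; Player I would get 12.
- D: Player 2 compares 14, 6, 9 and picks c1; Player I would get 1.
- E: Player 2 compares 9, 10, 8 and picks c2; Player I would get 10.
Player I's induced payoffs are 6, 14, 12, 1, 10, so Player I commits to B. Subgame-perfect outcome: (B, c1) with payoffs (14, 5).
Under simultaneous play:
Player I's best replies: c1→C; c2→C; c3→E.
Player 2's best replies: A→c3; B→c1; C→c2; D→c1; E→c2.
Only (C, c2) has each player best-responding; Nash payoffs (12, 13).
Player I's commitment gain: 14 − 12 = 2.

2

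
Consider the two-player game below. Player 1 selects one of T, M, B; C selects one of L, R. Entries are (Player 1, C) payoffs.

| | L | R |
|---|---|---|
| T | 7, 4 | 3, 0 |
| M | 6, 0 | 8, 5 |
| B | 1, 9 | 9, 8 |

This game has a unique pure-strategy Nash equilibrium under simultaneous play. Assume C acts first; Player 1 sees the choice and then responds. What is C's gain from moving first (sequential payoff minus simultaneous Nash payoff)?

4

Work backward from Player 1's decision.
- L: Player 1 compares 7, 6, 1 and picks T; C would get 4.
- R: Player 1 compares 3, 8, 9 and picks B; C would get 8.
Among 4, 8, the best is 8 at R. Subgame-perfect outcome: (B, R) with payoffs (9, 8).
Under simultaneous play:
Player 1's best replies: L→T; R→B.
C's best replies: T→L; M→R; B→L.
The unique mutual best reply is (T, L), giving (7, 4).
C's commitment gain: 8 − 4 = 4.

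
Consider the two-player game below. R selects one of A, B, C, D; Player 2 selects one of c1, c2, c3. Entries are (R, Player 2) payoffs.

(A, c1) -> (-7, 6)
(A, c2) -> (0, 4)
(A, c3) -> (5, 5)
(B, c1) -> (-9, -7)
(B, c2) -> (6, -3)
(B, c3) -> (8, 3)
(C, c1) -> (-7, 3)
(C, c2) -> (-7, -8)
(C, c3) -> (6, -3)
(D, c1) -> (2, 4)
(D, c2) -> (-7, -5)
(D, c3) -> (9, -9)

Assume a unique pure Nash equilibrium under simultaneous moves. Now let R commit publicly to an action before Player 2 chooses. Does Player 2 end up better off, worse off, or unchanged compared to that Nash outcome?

worse off

Work backward from Player 2's decision.
- A → Player 2 plays c1 (best of 6, 4, 5); R gets -7.
- B → Player 2 plays c3 (best of -7, -3, 3); R gets 8.
- C → Player 2 plays c1 (best of 3, -8, -3); R gets -7.
- D → Player 2 plays c1 (best of 4, -5, -9); R gets 2.
R's induced payoffs are -7, 8, -7, 2, so R commits to B. Subgame-perfect outcome: (B, c3) with payoffs (8, 3).
Now find the simultaneous Nash equilibrium.
R's best replies: c1→D; c2→B; c3→D.
Player 2's best replies: A→c1; B→c3; C→c1; D→c1.
Only (D, c1) has each player best-responding; Nash payoffs (2, 4).
Player 2 earns 3 sequentially versus 4 at the Nash outcome: worse off.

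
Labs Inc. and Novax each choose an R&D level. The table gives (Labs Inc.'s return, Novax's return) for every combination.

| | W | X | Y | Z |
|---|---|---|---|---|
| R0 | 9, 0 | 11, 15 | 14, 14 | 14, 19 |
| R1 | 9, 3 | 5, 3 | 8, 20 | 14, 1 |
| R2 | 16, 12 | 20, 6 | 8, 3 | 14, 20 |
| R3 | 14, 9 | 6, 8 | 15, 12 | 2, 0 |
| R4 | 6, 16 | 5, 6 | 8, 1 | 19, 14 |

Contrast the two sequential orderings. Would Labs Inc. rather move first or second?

If Labs Inc. leads: Novax's best replies are R0→Z, R1→Y, R2→Z, R3→Y, R4→W; Labs Inc.'s induced payoffs 14, 8, 14, 15, 6; outcome (R3, Y), payoffs (15, 12).
If Novax leads: Labs Inc.'s best replies are W→R2, X→R2, Y→R3, Z→R4; Novax's induced payoffs 12, 6, 12, 14; outcome (R4, Z), payoffs (19, 14).
Labs Inc. gets 15 moving first and 19 moving second, so Labs Inc. prefers to move second.

second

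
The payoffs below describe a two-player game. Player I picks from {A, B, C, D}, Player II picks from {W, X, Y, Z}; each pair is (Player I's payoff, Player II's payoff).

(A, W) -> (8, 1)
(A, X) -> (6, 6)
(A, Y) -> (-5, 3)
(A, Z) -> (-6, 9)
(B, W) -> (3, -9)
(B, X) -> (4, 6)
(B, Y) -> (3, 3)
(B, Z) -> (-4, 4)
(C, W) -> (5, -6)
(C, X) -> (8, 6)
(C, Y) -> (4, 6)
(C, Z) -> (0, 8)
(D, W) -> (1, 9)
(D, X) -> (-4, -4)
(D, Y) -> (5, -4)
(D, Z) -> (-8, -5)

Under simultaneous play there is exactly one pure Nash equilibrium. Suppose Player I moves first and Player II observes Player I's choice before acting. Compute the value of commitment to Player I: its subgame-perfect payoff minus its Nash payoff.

Solve by backward induction (Player I leads).
- A: Player II compares 1, 6, 3, 9 and picks Z; Player I would get -6.
- B: Player II compares -9, 6, 3, 4 and picks X; Player I would get 4.
- C: Player II compares -6, 6, 6, 8 and picks Z; Player I would get 0.
- D: Player II compares 9, -4, -4, -5 and picks W; Player I would get 1.
Maximizing over -6, 4, 0, 1, Player I chooses B. Subgame-perfect outcome: (B, X) with payoffs (4, 6).
For the simultaneous game, intersect best replies.
Player I's best replies: W→A; X→C; Y→D; Z→C.
Player II's best replies: A→Z; B→X; C→Z; D→W.
The unique mutual best reply is (C, Z), giving (0, 8).
Player I's commitment gain: 4 − 0 = 4.

4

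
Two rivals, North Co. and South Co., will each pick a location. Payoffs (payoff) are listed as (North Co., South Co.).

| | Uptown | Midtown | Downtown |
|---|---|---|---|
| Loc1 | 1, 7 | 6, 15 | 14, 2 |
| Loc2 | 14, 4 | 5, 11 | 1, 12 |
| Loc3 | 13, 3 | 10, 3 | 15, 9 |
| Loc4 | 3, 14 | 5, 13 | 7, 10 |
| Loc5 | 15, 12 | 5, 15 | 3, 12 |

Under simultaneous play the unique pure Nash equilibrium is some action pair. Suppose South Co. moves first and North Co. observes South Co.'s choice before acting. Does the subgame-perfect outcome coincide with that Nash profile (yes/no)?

no

Solve by backward induction (South Co. leads).
- Uptown: North Co. compares 1, 14, 13, 3, 15 and picks Loc5; South Co. would get 12.
- Midtown: North Co. compares 6, 5, 10, 5, 5 and picks Loc3; South Co. would get 3.
- Downtown: North Co. compares 14, 1, 15, 7, 3 and picks Loc3; South Co. would get 9.
Among 12, 3, 9, the best is 12 at Uptown. Subgame-perfect outcome: (Loc5, Uptown) with payoffs (15, 12).
Under simultaneous play:
North Co.'s best replies: Uptown→Loc5; Midtown→Loc3; Downtown→Loc3.
South Co.'s best replies: Loc1→Midtown; Loc2→Downtown; Loc3→Downtown; Loc4→Uptown; Loc5→Midtown.
The unique mutual best reply is (Loc3, Downtown), giving (15, 9).
Sequential outcome (Loc5, Uptown) differs from the Nash profile (Loc3, Downtown).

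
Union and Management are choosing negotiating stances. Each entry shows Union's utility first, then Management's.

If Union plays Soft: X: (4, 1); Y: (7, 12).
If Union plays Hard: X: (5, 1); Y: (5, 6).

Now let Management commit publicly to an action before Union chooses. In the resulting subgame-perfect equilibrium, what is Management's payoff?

12

Solve by backward induction (Management leads).
- X → Union plays Hard (best of 4, 5); Management gets 1.
- Y → Union plays Soft (best of 7, 5); Management gets 12.
Maximizing over 1, 12, Management chooses Y. Subgame-perfect outcome: (Soft, Y) with payoffs (7, 12).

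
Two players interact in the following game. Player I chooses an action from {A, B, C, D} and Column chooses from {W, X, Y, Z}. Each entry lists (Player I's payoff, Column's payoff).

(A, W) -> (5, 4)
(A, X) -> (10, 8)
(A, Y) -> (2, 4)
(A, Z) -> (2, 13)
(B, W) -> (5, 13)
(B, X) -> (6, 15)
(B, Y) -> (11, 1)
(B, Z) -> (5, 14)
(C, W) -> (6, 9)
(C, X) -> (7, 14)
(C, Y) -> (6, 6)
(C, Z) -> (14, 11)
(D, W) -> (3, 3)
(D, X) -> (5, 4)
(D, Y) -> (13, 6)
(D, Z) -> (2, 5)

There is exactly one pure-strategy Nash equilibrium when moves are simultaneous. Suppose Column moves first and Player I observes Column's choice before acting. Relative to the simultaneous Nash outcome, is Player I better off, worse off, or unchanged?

better off

Backward induction with Column moving first.
- W: Player I compares 5, 5, 6, 3 and picks C; Column would get 9.
- X: Player I compares 10, 6, 7, 5 and picks A; Column would get 8.
- Y: Player I compares 2, 11, 6, 13 and picks D; Column would get 6.
- Z: Player I compares 2, 5, 14, 2 and picks C; Column would get 11.
Column's induced payoffs are 9, 8, 6, 11, so Column commits to Z. Subgame-perfect outcome: (C, Z) with payoffs (14, 11).
For the simultaneous game, intersect best replies.
Player I's best replies: W→C; X→A; Y→D; Z→C.
Column's best replies: A→Z; B→X; C→X; D→Y.
The unique mutual best reply is (D, Y), giving (13, 6).
Player I earns 14 sequentially versus 13 at the Nash outcome: better off.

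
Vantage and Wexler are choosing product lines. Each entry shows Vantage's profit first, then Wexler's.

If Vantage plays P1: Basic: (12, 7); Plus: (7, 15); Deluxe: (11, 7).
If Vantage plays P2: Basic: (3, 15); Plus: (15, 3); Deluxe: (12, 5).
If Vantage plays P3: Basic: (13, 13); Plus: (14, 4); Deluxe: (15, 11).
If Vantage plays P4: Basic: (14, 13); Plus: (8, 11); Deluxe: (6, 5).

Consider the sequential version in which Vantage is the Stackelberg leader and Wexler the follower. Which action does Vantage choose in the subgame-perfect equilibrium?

P4

Work backward from Wexler's decision.
- P1 → Wexler plays Plus (best of 7, 15, 7); Vantage gets 7.
- P2 → Wexler plays Basic (best of 15, 3, 5); Vantage gets 3.
- P3 → Wexler plays Basic (best of 13, 4, 11); Vantage gets 13.
- P4 → Wexler plays Basic (best of 13, 11, 5); Vantage gets 14.
Vantage's induced payoffs are 7, 3, 13, 14, so Vantage commits to P4. Subgame-perfect outcome: (P4, Basic) with payoffs (14, 13).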